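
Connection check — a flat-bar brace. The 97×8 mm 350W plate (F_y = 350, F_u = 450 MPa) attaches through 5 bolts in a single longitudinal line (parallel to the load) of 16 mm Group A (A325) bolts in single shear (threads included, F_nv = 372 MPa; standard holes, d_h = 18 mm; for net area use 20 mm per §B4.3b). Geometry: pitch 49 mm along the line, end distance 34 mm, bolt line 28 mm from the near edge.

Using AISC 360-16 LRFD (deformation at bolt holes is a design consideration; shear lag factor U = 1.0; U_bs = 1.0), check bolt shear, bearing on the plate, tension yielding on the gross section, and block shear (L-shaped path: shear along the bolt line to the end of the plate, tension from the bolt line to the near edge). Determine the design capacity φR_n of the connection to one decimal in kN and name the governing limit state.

244.4 kN (gross-section yield governs)

Bolt shear: A_b = π(16)²/4 = 201.06 mm². φR_n = 0.75 × 372 × 201.06 × 5 × 1 = 280.5 kN.
Bearing (8 mm plate, F_u = 450 MPa): end bolts L_c = 34 − 18/2 = 25, R_n = min(1.2×25×8×450, 2.4×16×8×450) = 108 kN/bolt; interior L_c = 49 − 18 = 31, R_n = 133.92 kN/bolt. φR_n = 0.75 × (1×108 + 4×133.92) = 482.8 kN.
Tension yield (gross): A_g = 97×8 = 776 mm². φR_n = 0.90 × 350 × 776 = 244.4 kN.
Block shear: shear path 1×[34+4×49] = 1×230 mm, A_gv = 1840, A_nv = 1×(230 − 4.5×20)×8 = 1120 mm²; tension to near edge: (28 − 0.5×20)×8 = 144 mm². R_n = min(0.6×450×1120, 0.6×350×1840) + 1.0×450×144 = min(302.4, 386.4) + 64.8 = 367.2 kN. φR_n = 0.75 × 367.2 = 275.4 kN.
Governing: min(280.5, 482.8, 244.4, 275.4) = 244.4 kN → gross-section yield.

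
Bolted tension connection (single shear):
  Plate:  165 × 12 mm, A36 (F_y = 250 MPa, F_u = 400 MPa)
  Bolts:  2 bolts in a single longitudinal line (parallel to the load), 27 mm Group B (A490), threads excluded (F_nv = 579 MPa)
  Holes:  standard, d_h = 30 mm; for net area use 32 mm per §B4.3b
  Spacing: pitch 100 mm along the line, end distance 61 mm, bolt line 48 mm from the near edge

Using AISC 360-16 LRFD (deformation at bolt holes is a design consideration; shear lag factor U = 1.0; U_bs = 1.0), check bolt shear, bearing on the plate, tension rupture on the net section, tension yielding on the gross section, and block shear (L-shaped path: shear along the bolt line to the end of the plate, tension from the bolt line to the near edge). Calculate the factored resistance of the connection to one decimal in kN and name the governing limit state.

332.6 kN (block shear governs)

Bolt shear: A_b = π(27)²/4 = 572.56 mm². φR_n = 0.75 × 579 × 572.56 × 2 × 1 = 497.3 kN.
Bearing (12 mm plate, F_u = 400 MPa): end bolts L_c = 61 − 30/2 = 46, R_n = min(1.2×46×12×400, 2.4×27×12×400) = 264.96 kN/bolt; interior L_c = 100 − 30 = 70, R_n = 311.04 kN/bolt. φR_n = 0.75 × (1×264.96 + 1×311.04) = 432.0 kN.
Tension rupture (net): A_n = (165 − 1×32)×12 = 1596 mm² (U = 1.0, A_e = A_n). φR_n = 0.75 × 400 × 1596 = 478.8 kN.
Tension yield (gross): A_g = 165×12 = 1980 mm². φR_n = 0.90 × 250 × 1980 = 445.5 kN.
Block shear: shear path 1×[61+1×100] = 1×161 mm, A_gv = 1932, A_nv = 1×(161 − 1.5×32)×12 = 1356 mm²; tension to near edge: (48 − 0.5×32)×12 = 384 mm². R_n = min(0.6×400×1356, 0.6×250×1932) + 1.0×400×384 = min(325.44, 289.8) + 153.6 = 443.4 kN. φR_n = 0.75 × 443.4 = 332.6 kN.
Governing: min(497.3, 432.0, 478.8, 445.5, 332.6) = 332.6 kN → block shear.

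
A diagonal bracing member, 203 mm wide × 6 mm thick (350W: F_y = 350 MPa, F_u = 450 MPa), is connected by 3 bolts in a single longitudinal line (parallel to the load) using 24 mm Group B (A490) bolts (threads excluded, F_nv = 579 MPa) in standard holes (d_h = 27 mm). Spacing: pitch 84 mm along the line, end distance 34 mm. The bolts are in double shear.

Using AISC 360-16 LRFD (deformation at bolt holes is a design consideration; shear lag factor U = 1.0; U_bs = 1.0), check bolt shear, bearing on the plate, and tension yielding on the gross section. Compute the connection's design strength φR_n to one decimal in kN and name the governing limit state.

Bolt shear: A_b = π(24)²/4 = 452.39 mm². φR_n = 0.75 × 579 × 452.39 × 3 × 2 = 1178.7 kN.
Bearing (6 mm plate, F_u = 450 MPa): end bolts L_c = 34 − 27/2 = 20.5, R_n = min(1.2×20.5×6×450, 2.4×24×6×450) = 66.42 kN/bolt; interior L_c = 84 − 27 = 57, R_n = 155.52 kN/bolt. φR_n = 0.75 × (1×66.42 + 2×155.52) = 283.1 kN.
Tension yield (gross): A_g = 203×6 = 1218 mm². φR_n = 0.90 × 350 × 1218 = 383.7 kN.
Governing: min(1178.7, 283.1, 383.7) = 283.1 kN → bearing.

283.1 kN (bearing governs)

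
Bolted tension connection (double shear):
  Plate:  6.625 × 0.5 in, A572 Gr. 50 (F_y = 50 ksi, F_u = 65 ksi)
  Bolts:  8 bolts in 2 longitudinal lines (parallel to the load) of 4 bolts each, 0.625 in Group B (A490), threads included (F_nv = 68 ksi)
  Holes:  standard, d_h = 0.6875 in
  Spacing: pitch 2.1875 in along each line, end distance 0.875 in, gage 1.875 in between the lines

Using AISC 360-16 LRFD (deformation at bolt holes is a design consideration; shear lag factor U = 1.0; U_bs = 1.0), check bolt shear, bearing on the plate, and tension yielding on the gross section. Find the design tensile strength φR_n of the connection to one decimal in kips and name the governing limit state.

Bolt shear: A_b = π(0.625)²/4 = 0.3068 in². φR_n = 0.75 × 68 × 0.3068 × 8 × 2 = 250.3 kips.
Bearing (0.5 in plate, F_u = 65 ksi): end bolts L_c = 0.875 − 0.6875/2 = 0.53125, R_n = min(1.2×0.53125×0.5×65, 2.4×0.625×0.5×65) = 20.719 kips/bolt; interior L_c = 2.1875 − 0.6875 = 1.5, R_n = 48.75 kips/bolt. φR_n = 0.75 × (2×20.719 + 6×48.75) = 250.5 kips.
Tension yield (gross): A_g = 6.625×0.5 = 3.3125 in². φR_n = 0.90 × 50 × 3.3125 = 149.1 kips.
Governing: min(250.3, 250.5, 149.1) = 149.1 kips → gross-section yield.

149.1 kips (gross-section yield governs)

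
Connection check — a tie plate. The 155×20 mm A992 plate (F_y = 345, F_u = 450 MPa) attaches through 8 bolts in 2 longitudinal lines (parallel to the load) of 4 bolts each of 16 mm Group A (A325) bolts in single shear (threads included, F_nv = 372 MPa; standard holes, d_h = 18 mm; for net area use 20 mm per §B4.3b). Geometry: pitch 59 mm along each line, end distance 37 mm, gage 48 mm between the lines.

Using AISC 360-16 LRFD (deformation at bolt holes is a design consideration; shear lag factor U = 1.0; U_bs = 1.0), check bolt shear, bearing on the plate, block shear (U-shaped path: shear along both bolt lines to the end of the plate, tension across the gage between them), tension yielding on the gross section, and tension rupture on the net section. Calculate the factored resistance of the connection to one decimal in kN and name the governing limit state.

Bolt shear: A_b = π(16)²/4 = 201.06 mm². φR_n = 0.75 × 372 × 201.06 × 8 × 1 = 448.8 kN.
Bearing (20 mm plate, F_u = 450 MPa): end bolts L_c = 37 − 18/2 = 28, R_n = min(1.2×28×20×450, 2.4×16×20×450) = 302.4 kN/bolt; interior L_c = 59 − 18 = 41, R_n = 345.6 kN/bolt. φR_n = 0.75 × (2×302.4 + 6×345.6) = 2008.8 kN.
Block shear: shear path 2×[37+3×59] = 2×214 mm, A_gv = 8560, A_nv = 2×(214 − 3.5×20)×20 = 5760 mm²; tension across gage: (48 − 1×20)×20 = 560 mm². R_n = min(0.6×450×5760, 0.6×345×8560) + 1.0×450×560 = min(1555.2, 1771.9) + 252 = 1807.2 kN. φR_n = 0.75 × 1807.2 = 1355.4 kN.
Tension yield (gross): A_g = 155×20 = 3100 mm². φR_n = 0.90 × 345 × 3100 = 962.6 kN.
Tension rupture (net): A_n = (155 − 2×20)×20 = 2300 mm² (U = 1.0, A_e = A_n). φR_n = 0.75 × 450 × 2300 = 776.3 kN.
Governing: min(448.8, 2008.8, 1355.4, 962.6, 776.3) = 448.8 kN → bolt shear.

448.8 kN (bolt shear governs)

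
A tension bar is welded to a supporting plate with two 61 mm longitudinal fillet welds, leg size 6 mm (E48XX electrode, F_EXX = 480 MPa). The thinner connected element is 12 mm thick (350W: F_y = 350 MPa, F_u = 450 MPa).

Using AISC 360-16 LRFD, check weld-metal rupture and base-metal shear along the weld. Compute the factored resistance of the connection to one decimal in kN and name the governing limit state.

111.8 kN (weld metal governs)

Weld metal: throat = 0.707×6 = 4.242 mm, L = 2×61 = 122 mm. φR_n = 0.75 × 0.6 × 480 × 4.242 × 122 = 111.8 kN.
Base metal shear (12 mm plate): yield φR_n = 1.0×0.6×350×12×122 = 307.4 kN; rupture φR_n = 0.75×0.6×450×12×122 = 296.5 kN; take 296.5 kN (rupture).
Governing: min(111.8, 296.5) = 111.8 kN → weld metal.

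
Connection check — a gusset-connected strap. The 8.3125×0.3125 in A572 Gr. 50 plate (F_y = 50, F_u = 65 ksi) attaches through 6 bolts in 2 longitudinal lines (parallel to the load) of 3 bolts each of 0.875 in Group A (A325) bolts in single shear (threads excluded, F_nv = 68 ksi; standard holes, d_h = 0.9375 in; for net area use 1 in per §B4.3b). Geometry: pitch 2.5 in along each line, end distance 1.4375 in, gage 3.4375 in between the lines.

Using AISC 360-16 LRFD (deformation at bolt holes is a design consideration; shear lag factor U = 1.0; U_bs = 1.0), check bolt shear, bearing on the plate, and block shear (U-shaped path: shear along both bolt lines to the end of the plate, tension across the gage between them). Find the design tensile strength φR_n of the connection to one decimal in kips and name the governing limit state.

109.1 kips (block shear governs)

Bolt shear: A_b = π(0.875)²/4 = 0.60132 in². φR_n = 0.75 × 68 × 0.60132 × 6 × 1 = 184.0 kips.
Bearing (0.3125 in plate, F_u = 65 ksi): end bolts L_c = 1.4375 − 0.9375/2 = 0.96875, R_n = min(1.2×0.96875×0.3125×65, 2.4×0.875×0.3125×65) = 23.613 kips/bolt; interior L_c = 2.5 − 0.9375 = 1.5625, R_n = 38.086 kips/bolt. φR_n = 0.75 × (2×23.613 + 4×38.086) = 149.7 kips.
Block shear: shear path 2×[1.4375+2×2.5] = 2×6.4375 in, A_gv = 4.0234, A_nv = 2×(6.4375 − 2.5×1)×0.3125 = 2.4609 in²; tension across gage: (3.4375 − 1×1)×0.3125 = 0.76172 in². R_n = min(0.6×65×2.4609, 0.6×50×4.0234) + 1.0×65×0.76172 = min(95.975, 120.7) + 49.512 = 145.49 kips. φR_n = 0.75 × 145.49 = 109.1 kips.
Governing: min(184.0, 149.7, 109.1) = 109.1 kips → block shear.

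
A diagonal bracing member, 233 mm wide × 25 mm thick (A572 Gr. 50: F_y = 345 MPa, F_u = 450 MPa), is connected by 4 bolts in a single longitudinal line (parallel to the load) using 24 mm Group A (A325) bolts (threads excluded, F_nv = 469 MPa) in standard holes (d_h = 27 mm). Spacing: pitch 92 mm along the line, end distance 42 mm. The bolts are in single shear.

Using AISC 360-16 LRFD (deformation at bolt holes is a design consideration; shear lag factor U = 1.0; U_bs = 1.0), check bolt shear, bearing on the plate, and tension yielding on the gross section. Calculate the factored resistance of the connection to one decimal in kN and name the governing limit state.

Bolt shear: A_b = π(24)²/4 = 452.39 mm². φR_n = 0.75 × 469 × 452.39 × 4 × 1 = 636.5 kN.
Bearing (25 mm plate, F_u = 450 MPa): end bolts L_c = 42 − 27/2 = 28.5, R_n = min(1.2×28.5×25×450, 2.4×24×25×450) = 384.75 kN/bolt; interior L_c = 92 − 27 = 65, R_n = 648 kN/bolt. φR_n = 0.75 × (1×384.75 + 3×648) = 1746.6 kN.
Tension yield (gross): A_g = 233×25 = 5825 mm². φR_n = 0.90 × 345 × 5825 = 1808.7 kN.
Governing: min(636.5, 1746.6, 1808.7) = 636.5 kN → bolt shear.

636.5 kN (bolt shear governs)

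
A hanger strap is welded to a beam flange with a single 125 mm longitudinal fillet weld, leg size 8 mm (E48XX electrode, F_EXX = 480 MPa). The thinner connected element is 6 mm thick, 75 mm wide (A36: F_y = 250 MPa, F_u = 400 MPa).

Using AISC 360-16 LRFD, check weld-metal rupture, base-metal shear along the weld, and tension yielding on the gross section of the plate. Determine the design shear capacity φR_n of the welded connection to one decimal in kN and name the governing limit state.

Weld metal: throat = 0.707×8 = 5.656 mm, L = 125 mm. φR_n = 0.75 × 0.6 × 480 × 5.656 × 125 = 152.7 kN.
Base metal shear (6 mm plate): yield φR_n = 1.0×0.6×250×6×125 = 112.5 kN; rupture φR_n = 0.75×0.6×400×6×125 = 135.0 kN; take 112.5 kN (yield).
Tension yield (gross): A_g = 75×6 = 450 mm². φR_n = 0.90 × 250 × 450 = 101.3 kN.
Governing: min(152.7, 112.5, 101.3) = 101.3 kN → gross-section yield.

101.3 kN (gross-section yield governs)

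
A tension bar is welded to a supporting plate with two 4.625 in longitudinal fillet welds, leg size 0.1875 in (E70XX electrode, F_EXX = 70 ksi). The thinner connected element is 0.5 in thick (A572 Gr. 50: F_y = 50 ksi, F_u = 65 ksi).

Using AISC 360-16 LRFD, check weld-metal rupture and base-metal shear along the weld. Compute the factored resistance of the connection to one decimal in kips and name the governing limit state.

Weld metal: throat = 0.707×0.1875 = 0.13256 in, L = 2×4.625 = 9.25 in. φR_n = 0.75 × 0.6 × 70 × 0.13256 × 9.25 = 38.6 kips.
Base metal shear (0.5 in plate): yield φR_n = 1.0×0.6×50×0.5×9.25 = 138.8 kips; rupture φR_n = 0.75×0.6×65×0.5×9.25 = 135.3 kips; take 135.3 kips (rupture).
Governing: min(38.6, 135.3) = 38.6 kips → weld metal.

38.6 kips (weld metal governs)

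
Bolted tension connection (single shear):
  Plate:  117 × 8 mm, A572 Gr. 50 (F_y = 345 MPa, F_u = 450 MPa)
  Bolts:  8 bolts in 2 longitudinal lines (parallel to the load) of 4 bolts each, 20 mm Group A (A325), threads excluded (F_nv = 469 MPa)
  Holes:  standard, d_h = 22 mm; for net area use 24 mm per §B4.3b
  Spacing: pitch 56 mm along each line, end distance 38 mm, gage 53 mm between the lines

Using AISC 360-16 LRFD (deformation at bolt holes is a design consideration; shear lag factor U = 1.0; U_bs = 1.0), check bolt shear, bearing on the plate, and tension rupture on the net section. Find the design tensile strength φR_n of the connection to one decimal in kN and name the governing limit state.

Bolt shear: A_b = π(20)²/4 = 314.16 mm². φR_n = 0.75 × 469 × 314.16 × 8 × 1 = 884.0 kN.
Bearing (8 mm plate, F_u = 450 MPa): end bolts L_c = 38 − 22/2 = 27, R_n = min(1.2×27×8×450, 2.4×20×8×450) = 116.64 kN/bolt; interior L_c = 56 − 22 = 34, R_n = 146.88 kN/bolt. φR_n = 0.75 × (2×116.64 + 6×146.88) = 835.9 kN.
Tension rupture (net): A_n = (117 − 2×24)×8 = 552 mm² (U = 1.0, A_e = A_n). φR_n = 0.75 × 450 × 552 = 186.3 kN.
Governing: min(884.0, 835.9, 186.3) = 186.3 kN → net-section rupture.

186.3 kN (net-section rupture governs)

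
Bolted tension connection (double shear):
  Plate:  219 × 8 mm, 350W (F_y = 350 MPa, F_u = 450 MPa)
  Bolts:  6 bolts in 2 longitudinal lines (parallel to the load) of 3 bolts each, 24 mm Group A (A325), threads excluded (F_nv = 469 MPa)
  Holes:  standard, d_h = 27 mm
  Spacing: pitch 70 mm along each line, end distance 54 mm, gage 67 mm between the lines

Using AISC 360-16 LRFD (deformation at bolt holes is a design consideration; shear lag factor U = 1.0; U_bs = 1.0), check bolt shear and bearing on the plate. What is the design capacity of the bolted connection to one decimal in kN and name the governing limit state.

Bolt shear: A_b = π(24)²/4 = 452.39 mm². φR_n = 0.75 × 469 × 452.39 × 6 × 2 = 1909.5 kN.
Bearing (8 mm plate, F_u = 450 MPa): end bolts L_c = 54 − 27/2 = 40.5, R_n = min(1.2×40.5×8×450, 2.4×24×8×450) = 174.96 kN/bolt; interior L_c = 70 − 27 = 43, R_n = 185.76 kN/bolt. φR_n = 0.75 × (2×174.96 + 4×185.76) = 819.7 kN.
Governing: min(1909.5, 819.7) = 819.7 kN → bearing.

819.7 kN (bearing governs)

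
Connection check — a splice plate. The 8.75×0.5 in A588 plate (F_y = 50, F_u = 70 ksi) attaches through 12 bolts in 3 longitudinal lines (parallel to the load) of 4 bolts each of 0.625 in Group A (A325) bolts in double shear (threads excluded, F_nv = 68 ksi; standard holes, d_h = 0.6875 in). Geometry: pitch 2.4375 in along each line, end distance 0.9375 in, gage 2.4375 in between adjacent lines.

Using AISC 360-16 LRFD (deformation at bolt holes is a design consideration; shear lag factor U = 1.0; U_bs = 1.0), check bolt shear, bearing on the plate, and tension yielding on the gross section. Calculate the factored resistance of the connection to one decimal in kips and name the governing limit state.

196.9 kips (gross-section yield governs)

Bolt shear: A_b = π(0.625)²/4 = 0.3068 in². φR_n = 0.75 × 68 × 0.3068 × 12 × 2 = 375.5 kips.
Bearing (0.5 in plate, F_u = 70 ksi): end bolts L_c = 0.9375 − 0.6875/2 = 0.59375, R_n = min(1.2×0.59375×0.5×70, 2.4×0.625×0.5×70) = 24.938 kips/bolt; interior L_c = 2.4375 − 0.6875 = 1.75, R_n = 52.5 kips/bolt. φR_n = 0.75 × (3×24.938 + 9×52.5) = 410.5 kips.
Tension yield (gross): A_g = 8.75×0.5 = 4.375 in². φR_n = 0.90 × 50 × 4.375 = 196.9 kips.
Governing: min(375.5, 410.5, 196.9) = 196.9 kips → gross-section yield.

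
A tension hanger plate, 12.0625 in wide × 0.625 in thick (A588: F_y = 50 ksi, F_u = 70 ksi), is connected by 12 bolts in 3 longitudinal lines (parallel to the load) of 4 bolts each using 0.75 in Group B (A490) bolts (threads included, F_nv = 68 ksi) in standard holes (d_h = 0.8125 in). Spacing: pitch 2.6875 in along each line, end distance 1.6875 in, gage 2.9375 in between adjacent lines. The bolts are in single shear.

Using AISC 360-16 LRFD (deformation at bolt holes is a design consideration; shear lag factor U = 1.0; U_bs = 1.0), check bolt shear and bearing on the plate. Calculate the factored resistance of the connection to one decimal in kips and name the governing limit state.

270.4 kips (bolt shear governs)

Bolt shear: A_b = π(0.75)²/4 = 0.44179 in². φR_n = 0.75 × 68 × 0.44179 × 12 × 1 = 270.4 kips.
Bearing (0.625 in plate, F_u = 70 ksi): end bolts L_c = 1.6875 − 0.8125/2 = 1.28125, R_n = min(1.2×1.28125×0.625×70, 2.4×0.75×0.625×70) = 67.266 kips/bolt; interior L_c = 2.6875 − 0.8125 = 1.875, R_n = 78.75 kips/bolt. φR_n = 0.75 × (3×67.266 + 9×78.75) = 682.9 kips.
Governing: min(270.4, 682.9) = 270.4 kips → bolt shear.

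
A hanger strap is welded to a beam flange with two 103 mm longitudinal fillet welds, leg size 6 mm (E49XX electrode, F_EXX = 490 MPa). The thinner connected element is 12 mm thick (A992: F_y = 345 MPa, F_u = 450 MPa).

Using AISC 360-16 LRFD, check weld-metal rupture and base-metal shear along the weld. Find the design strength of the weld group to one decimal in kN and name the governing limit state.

192.7 kN (weld metal governs)

Weld metal: throat = 0.707×6 = 4.242 mm, L = 2×103 = 206 mm. φR_n = 0.75 × 0.6 × 490 × 4.242 × 206 = 192.7 kN.
Base metal shear (12 mm plate): yield φR_n = 1.0×0.6×345×12×206 = 511.7 kN; rupture φR_n = 0.75×0.6×450×12×206 = 500.6 kN; take 500.6 kN (rupture).
Governing: min(192.7, 500.6) = 192.7 kN → weld metal.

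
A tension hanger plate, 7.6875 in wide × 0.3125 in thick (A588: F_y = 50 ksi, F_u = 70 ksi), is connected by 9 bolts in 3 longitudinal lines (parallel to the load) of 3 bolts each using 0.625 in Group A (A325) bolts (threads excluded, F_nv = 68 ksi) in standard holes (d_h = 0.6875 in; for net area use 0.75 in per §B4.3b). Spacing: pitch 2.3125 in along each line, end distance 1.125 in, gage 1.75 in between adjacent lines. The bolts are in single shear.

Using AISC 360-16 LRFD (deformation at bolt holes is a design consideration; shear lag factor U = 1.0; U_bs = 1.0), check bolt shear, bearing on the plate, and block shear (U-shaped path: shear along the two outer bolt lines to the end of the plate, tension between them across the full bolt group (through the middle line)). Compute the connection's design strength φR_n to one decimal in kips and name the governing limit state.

Bolt shear: A_b = π(0.625)²/4 = 0.3068 in². φR_n = 0.75 × 68 × 0.3068 × 9 × 1 = 140.8 kips.
Bearing (0.3125 in plate, F_u = 70 ksi): end bolts L_c = 1.125 − 0.6875/2 = 0.78125, R_n = min(1.2×0.78125×0.3125×70, 2.4×0.625×0.3125×70) = 20.508 kips/bolt; interior L_c = 2.3125 − 0.6875 = 1.625, R_n = 32.813 kips/bolt. φR_n = 0.75 × (3×20.508 + 6×32.813) = 193.8 kips.
Block shear: shear path 2×[1.125+2×2.3125] = 2×5.75 in, A_gv = 3.5938, A_nv = 2×(5.75 − 2.5×0.75)×0.3125 = 2.4219 in²; tension across gage: (3.5 − 2×0.75)×0.3125 = 0.625 in². R_n = min(0.6×70×2.4219, 0.6×50×3.5938) + 1.0×70×0.625 = min(101.72, 107.81) + 43.75 = 145.47 kips. φR_n = 0.75 × 145.47 = 109.1 kips.
Governing: min(140.8, 193.8, 109.1) = 109.1 kips → block shear.

109.1 kips (block shear governs)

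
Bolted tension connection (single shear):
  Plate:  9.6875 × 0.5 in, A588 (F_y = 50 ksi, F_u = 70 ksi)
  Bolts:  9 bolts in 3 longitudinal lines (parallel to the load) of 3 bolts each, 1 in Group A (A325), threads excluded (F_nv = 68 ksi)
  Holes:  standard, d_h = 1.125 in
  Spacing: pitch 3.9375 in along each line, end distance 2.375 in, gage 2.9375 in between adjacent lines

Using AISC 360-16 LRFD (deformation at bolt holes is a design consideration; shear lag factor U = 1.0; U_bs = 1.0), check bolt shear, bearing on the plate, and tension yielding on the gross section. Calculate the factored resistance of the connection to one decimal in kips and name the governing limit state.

Bolt shear: A_b = π(1)²/4 = 0.7854 in². φR_n = 0.75 × 68 × 0.7854 × 9 × 1 = 360.5 kips.
Bearing (0.5 in plate, F_u = 70 ksi): end bolts L_c = 2.375 − 1.125/2 = 1.8125, R_n = min(1.2×1.8125×0.5×70, 2.4×1×0.5×70) = 76.125 kips/bolt; interior L_c = 3.9375 − 1.125 = 2.8125, R_n = 84 kips/bolt. φR_n = 0.75 × (3×76.125 + 6×84) = 549.3 kips.
Tension yield (gross): A_g = 9.6875×0.5 = 4.8438 in². φR_n = 0.90 × 50 × 4.8438 = 218.0 kips.
Governing: min(360.5, 549.3, 218.0) = 218.0 kips → gross-section yield.

218.0 kips (gross-section yield governs)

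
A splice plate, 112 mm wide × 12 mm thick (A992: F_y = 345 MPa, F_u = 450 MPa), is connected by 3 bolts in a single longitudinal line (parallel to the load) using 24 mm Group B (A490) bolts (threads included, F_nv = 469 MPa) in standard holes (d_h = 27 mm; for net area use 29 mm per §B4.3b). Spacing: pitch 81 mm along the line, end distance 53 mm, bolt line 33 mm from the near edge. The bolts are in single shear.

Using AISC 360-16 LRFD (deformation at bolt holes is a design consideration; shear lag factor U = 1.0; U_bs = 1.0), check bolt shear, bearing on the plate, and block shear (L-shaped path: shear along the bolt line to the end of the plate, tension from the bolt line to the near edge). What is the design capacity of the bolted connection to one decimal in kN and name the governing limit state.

421.2 kN (block shear governs)

Bolt shear: A_b = π(24)²/4 = 452.39 mm². φR_n = 0.75 × 469 × 452.39 × 3 × 1 = 477.4 kN.
Bearing (12 mm plate, F_u = 450 MPa): end bolts L_c = 53 − 27/2 = 39.5, R_n = min(1.2×39.5×12×450, 2.4×24×12×450) = 255.96 kN/bolt; interior L_c = 81 − 27 = 54, R_n = 311.04 kN/bolt. φR_n = 0.75 × (1×255.96 + 2×311.04) = 658.5 kN.
Block shear: shear path 1×[53+2×81] = 1×215 mm, A_gv = 2580, A_nv = 1×(215 − 2.5×29)×12 = 1710 mm²; tension to near edge: (33 − 0.5×29)×12 = 222 mm². R_n = min(0.6×450×1710, 0.6×345×2580) + 1.0×450×222 = min(461.7, 534.06) + 99.9 = 561.6 kN. φR_n = 0.75 × 561.6 = 421.2 kN.
Governing: min(477.4, 658.5, 421.2) = 421.2 kN → block shear.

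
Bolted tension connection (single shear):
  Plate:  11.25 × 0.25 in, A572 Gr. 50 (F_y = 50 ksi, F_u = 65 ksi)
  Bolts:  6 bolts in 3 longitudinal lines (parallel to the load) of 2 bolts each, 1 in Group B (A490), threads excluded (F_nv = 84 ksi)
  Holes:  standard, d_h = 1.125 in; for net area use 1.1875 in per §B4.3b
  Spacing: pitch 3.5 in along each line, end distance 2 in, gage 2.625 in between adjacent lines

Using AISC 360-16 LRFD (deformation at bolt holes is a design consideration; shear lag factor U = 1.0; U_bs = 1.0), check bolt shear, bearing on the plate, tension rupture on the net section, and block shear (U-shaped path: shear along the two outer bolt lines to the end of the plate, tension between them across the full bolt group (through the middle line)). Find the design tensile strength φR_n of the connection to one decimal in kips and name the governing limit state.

89.4 kips (block shear governs)

Bolt shear: A_b = π(1)²/4 = 0.7854 in². φR_n = 0.75 × 84 × 0.7854 × 6 × 1 = 296.9 kips.
Bearing (0.25 in plate, F_u = 65 ksi): end bolts L_c = 2 − 1.125/2 = 1.4375, R_n = min(1.2×1.4375×0.25×65, 2.4×1×0.25×65) = 28.031 kips/bolt; interior L_c = 3.5 − 1.125 = 2.375, R_n = 39 kips/bolt. φR_n = 0.75 × (3×28.031 + 3×39) = 150.8 kips.
Tension rupture (net): A_n = (11.25 − 3×1.1875)×0.25 = 1.9219 in² (U = 1.0, A_e = A_n). φR_n = 0.75 × 65 × 1.9219 = 93.7 kips.
Block shear: shear path 2×[2+1×3.5] = 2×5.5 in, A_gv = 2.75, A_nv = 2×(5.5 − 1.5×1.1875)×0.25 = 1.8594 in²; tension across gage: (5.25 − 2×1.1875)×0.25 = 0.71875 in². R_n = min(0.6×65×1.8594, 0.6×50×2.75) + 1.0×65×0.71875 = min(72.517, 82.5) + 46.719 = 119.24 kips. φR_n = 0.75 × 119.24 = 89.4 kips.
Governing: min(296.9, 150.8, 93.7, 89.4) = 89.4 kips → block shear.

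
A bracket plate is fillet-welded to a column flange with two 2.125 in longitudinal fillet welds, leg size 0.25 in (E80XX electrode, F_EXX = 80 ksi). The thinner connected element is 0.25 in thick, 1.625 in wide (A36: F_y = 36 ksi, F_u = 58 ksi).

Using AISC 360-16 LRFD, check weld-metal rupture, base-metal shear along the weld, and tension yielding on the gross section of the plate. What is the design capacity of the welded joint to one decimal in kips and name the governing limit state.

13.2 kips (gross-section yield governs)

Weld metal: throat = 0.707×0.25 = 0.17675 in, L = 2×2.125 = 4.25 in. φR_n = 0.75 × 0.6 × 80 × 0.17675 × 4.25 = 27.0 kips.
Base metal shear (0.25 in plate): yield φR_n = 1.0×0.6×36×0.25×4.25 = 23.0 kips; rupture φR_n = 0.75×0.6×58×0.25×4.25 = 27.7 kips; take 23.0 kips (yield).
Tension yield (gross): A_g = 1.625×0.25 = 0.40625 in². φR_n = 0.90 × 36 × 0.40625 = 13.2 kips.
Governing: min(27.0, 23.0, 13.2) = 13.2 kips → gross-section yield.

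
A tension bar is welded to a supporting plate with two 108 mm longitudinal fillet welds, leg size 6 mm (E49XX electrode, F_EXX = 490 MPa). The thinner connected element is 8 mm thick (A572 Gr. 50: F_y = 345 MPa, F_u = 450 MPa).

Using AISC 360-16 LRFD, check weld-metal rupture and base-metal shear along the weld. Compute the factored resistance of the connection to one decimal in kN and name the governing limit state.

Weld metal: throat = 0.707×6 = 4.242 mm, L = 2×108 = 216 mm. φR_n = 0.75 × 0.6 × 490 × 4.242 × 216 = 202.0 kN.
Base metal shear (8 mm plate): yield φR_n = 1.0×0.6×345×8×216 = 357.7 kN; rupture φR_n = 0.75×0.6×450×8×216 = 349.9 kN; take 349.9 kN (rupture).
Governing: min(202.0, 349.9) = 202.0 kN → weld metal.

202.0 kN (weld metal governs)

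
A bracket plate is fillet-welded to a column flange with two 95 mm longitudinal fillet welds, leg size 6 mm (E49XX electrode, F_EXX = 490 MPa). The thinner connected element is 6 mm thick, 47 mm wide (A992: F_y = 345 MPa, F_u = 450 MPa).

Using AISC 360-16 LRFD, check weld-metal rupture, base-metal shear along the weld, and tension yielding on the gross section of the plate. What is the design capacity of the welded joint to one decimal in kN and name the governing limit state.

Weld metal: throat = 0.707×6 = 4.242 mm, L = 2×95 = 190 mm. φR_n = 0.75 × 0.6 × 490 × 4.242 × 190 = 177.7 kN.
Base metal shear (6 mm plate): yield φR_n = 1.0×0.6×345×6×190 = 236.0 kN; rupture φR_n = 0.75×0.6×450×6×190 = 230.9 kN; take 230.9 kN (rupture).
Tension yield (gross): A_g = 47×6 = 282 mm². φR_n = 0.90 × 345 × 282 = 87.6 kN.
Governing: min(177.7, 230.9, 87.6) = 87.6 kN → gross-section yield.

87.6 kN (gross-section yield governs)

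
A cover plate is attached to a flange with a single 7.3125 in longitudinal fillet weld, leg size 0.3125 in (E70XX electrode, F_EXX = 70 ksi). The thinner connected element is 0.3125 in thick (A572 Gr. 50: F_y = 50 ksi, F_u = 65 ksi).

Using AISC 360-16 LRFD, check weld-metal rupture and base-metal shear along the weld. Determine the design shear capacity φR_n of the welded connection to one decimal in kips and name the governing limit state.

Weld metal: throat = 0.707×0.3125 = 0.22094 in, L = 7.3125 in. φR_n = 0.75 × 0.6 × 70 × 0.22094 × 7.3125 = 50.9 kips.
Base metal shear (0.3125 in plate): yield φR_n = 1.0×0.6×50×0.3125×7.3125 = 68.6 kips; rupture φR_n = 0.75×0.6×65×0.3125×7.3125 = 66.8 kips; take 66.8 kips (rupture).
Governing: min(50.9, 66.8) = 50.9 kips → weld metal.

50.9 kips (weld metal governs)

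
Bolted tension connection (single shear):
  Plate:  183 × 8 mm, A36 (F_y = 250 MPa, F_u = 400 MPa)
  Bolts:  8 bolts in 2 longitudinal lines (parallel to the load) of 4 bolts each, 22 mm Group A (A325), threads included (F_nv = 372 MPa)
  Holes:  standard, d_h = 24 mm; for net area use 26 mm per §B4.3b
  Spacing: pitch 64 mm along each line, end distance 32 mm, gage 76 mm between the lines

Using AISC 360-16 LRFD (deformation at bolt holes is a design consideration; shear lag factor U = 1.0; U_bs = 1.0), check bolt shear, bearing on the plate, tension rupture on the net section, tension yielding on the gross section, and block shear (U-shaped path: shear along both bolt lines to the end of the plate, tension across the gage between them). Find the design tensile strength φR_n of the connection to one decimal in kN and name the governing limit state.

Bolt shear: A_b = π(22)²/4 = 380.13 mm². φR_n = 0.75 × 372 × 380.13 × 8 × 1 = 848.5 kN.
Bearing (8 mm plate, F_u = 400 MPa): end bolts L_c = 32 − 24/2 = 20, R_n = min(1.2×20×8×400, 2.4×22×8×400) = 76.8 kN/bolt; interior L_c = 64 − 24 = 40, R_n = 153.6 kN/bolt. φR_n = 0.75 × (2×76.8 + 6×153.6) = 806.4 kN.
Tension rupture (net): A_n = (183 − 2×26)×8 = 1048 mm² (U = 1.0, A_e = A_n). φR_n = 0.75 × 400 × 1048 = 314.4 kN.
Tension yield (gross): A_g = 183×8 = 1464 mm². φR_n = 0.90 × 250 × 1464 = 329.4 kN.
Block shear: shear path 2×[32+3×64] = 2×224 mm, A_gv = 3584, A_nv = 2×(224 − 3.5×26)×8 = 2128 mm²; tension across gage: (76 − 1×26)×8 = 400 mm². R_n = min(0.6×400×2128, 0.6×250×3584) + 1.0×400×400 = min(510.72, 537.6) + 160 = 670.72 kN. φR_n = 0.75 × 670.72 = 503.0 kN.
Governing: min(848.5, 806.4, 314.4, 329.4, 503.0) = 314.4 kN → net-section rupture.

314.4 kN (net-section rupture governs)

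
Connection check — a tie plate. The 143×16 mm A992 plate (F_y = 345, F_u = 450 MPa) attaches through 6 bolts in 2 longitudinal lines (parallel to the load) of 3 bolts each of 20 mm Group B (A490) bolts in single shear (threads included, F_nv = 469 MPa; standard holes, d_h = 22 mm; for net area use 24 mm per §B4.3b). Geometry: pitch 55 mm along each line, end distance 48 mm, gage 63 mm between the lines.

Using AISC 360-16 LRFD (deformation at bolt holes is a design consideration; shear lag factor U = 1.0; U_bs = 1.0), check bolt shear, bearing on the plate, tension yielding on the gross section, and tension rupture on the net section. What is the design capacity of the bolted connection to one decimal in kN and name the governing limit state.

513.0 kN (net-section rupture governs)

Bolt shear: A_b = π(20)²/4 = 314.16 mm². φR_n = 0.75 × 469 × 314.16 × 6 × 1 = 663.0 kN.
Bearing (16 mm plate, F_u = 450 MPa): end bolts L_c = 48 − 22/2 = 37, R_n = min(1.2×37×16×450, 2.4×20×16×450) = 319.68 kN/bolt; interior L_c = 55 − 22 = 33, R_n = 285.12 kN/bolt. φR_n = 0.75 × (2×319.68 + 4×285.12) = 1334.9 kN.
Tension yield (gross): A_g = 143×16 = 2288 mm². φR_n = 0.90 × 345 × 2288 = 710.4 kN.
Tension rupture (net): A_n = (143 − 2×24)×16 = 1520 mm² (U = 1.0, A_e = A_n). φR_n = 0.75 × 450 × 1520 = 513.0 kN.
Governing: min(663.0, 1334.9, 710.4, 513.0) = 513.0 kN → net-section rupture.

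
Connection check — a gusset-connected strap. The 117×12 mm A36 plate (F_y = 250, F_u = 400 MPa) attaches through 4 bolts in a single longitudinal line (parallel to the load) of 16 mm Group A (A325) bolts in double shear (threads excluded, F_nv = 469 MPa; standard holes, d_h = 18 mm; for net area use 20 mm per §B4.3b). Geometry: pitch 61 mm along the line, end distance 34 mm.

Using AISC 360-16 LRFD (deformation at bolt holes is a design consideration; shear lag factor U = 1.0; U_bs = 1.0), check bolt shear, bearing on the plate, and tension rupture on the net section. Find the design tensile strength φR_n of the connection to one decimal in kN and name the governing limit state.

349.2 kN (net-section rupture governs)

Bolt shear: A_b = π(16)²/4 = 201.06 mm². φR_n = 0.75 × 469 × 201.06 × 4 × 2 = 565.8 kN.
Bearing (12 mm plate, F_u = 400 MPa): end bolts L_c = 34 − 18/2 = 25, R_n = min(1.2×25×12×400, 2.4×16×12×400) = 144 kN/bolt; interior L_c = 61 − 18 = 43, R_n = 184.32 kN/bolt. φR_n = 0.75 × (1×144 + 3×184.32) = 522.7 kN.
Tension rupture (net): A_n = (117 − 1×20)×12 = 1164 mm² (U = 1.0, A_e = A_n). φR_n = 0.75 × 400 × 1164 = 349.2 kN.
Governing: min(565.8, 522.7, 349.2) = 349.2 kN → net-section rupture.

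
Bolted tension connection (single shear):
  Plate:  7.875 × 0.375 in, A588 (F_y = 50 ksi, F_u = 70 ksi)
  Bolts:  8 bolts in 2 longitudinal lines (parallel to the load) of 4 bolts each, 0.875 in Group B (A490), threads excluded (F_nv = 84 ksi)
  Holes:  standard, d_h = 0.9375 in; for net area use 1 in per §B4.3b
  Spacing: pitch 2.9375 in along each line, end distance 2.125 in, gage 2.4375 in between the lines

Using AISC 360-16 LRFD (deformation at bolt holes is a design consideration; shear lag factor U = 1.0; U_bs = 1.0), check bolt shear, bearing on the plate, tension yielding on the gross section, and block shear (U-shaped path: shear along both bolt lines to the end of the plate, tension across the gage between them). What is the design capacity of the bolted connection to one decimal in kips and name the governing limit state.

Bolt shear: A_b = π(0.875)²/4 = 0.60132 in². φR_n = 0.75 × 84 × 0.60132 × 8 × 1 = 303.1 kips.
Bearing (0.375 in plate, F_u = 70 ksi): end bolts L_c = 2.125 − 0.9375/2 = 1.65625, R_n = min(1.2×1.65625×0.375×70, 2.4×0.875×0.375×70) = 52.172 kips/bolt; interior L_c = 2.9375 − 0.9375 = 2, R_n = 55.125 kips/bolt. φR_n = 0.75 × (2×52.172 + 6×55.125) = 326.3 kips.
Tension yield (gross): A_g = 7.875×0.375 = 2.9531 in². φR_n = 0.90 × 50 × 2.9531 = 132.9 kips.
Block shear: shear path 2×[2.125+3×2.9375] = 2×10.9375 in, A_gv = 8.2031, A_nv = 2×(10.9375 − 3.5×1)×0.375 = 5.5781 in²; tension across gage: (2.4375 − 1×1)×0.375 = 0.53906 in². R_n = min(0.6×70×5.5781, 0.6×50×8.2031) + 1.0×70×0.53906 = min(234.28, 246.09) + 37.734 = 272.01 kips. φR_n = 0.75 × 272.01 = 204.0 kips.
Governing: min(303.1, 326.3, 132.9, 204.0) = 132.9 kips → gross-section yield.

132.9 kips (gross-section yield governs)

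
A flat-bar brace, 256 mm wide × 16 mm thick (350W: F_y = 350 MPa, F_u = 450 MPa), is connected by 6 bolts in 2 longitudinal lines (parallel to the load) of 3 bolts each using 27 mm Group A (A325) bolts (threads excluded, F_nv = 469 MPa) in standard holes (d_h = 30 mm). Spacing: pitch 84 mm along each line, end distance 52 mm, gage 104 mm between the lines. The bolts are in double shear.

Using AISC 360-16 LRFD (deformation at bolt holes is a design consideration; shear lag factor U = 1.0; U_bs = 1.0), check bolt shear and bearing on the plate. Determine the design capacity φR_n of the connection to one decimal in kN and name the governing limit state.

Bolt shear: A_b = π(27)²/4 = 572.56 mm². φR_n = 0.75 × 469 × 572.56 × 6 × 2 = 2416.8 kN.
Bearing (16 mm plate, F_u = 450 MPa): end bolts L_c = 52 − 30/2 = 37, R_n = min(1.2×37×16×450, 2.4×27×16×450) = 319.68 kN/bolt; interior L_c = 84 − 30 = 54, R_n = 466.56 kN/bolt. φR_n = 0.75 × (2×319.68 + 4×466.56) = 1879.2 kN.
Governing: min(2416.8, 1879.2) = 1879.2 kN → bearing.

1879.2 kN (bearing governs)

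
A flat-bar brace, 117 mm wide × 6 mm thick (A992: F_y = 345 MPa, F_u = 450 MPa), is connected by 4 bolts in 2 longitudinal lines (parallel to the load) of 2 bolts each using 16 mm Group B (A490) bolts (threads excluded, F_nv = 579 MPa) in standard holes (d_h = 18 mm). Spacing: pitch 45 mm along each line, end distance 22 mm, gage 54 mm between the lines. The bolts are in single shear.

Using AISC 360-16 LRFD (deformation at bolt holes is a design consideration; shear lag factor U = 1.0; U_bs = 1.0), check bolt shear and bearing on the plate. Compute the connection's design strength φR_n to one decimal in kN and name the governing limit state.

Bolt shear: A_b = π(16)²/4 = 201.06 mm². φR_n = 0.75 × 579 × 201.06 × 4 × 1 = 349.2 kN.
Bearing (6 mm plate, F_u = 450 MPa): end bolts L_c = 22 − 18/2 = 13, R_n = min(1.2×13×6×450, 2.4×16×6×450) = 42.12 kN/bolt; interior L_c = 45 − 18 = 27, R_n = 87.48 kN/bolt. φR_n = 0.75 × (2×42.12 + 2×87.48) = 194.4 kN.
Governing: min(349.2, 194.4) = 194.4 kN → bearing.

194.4 kN (bearing governs)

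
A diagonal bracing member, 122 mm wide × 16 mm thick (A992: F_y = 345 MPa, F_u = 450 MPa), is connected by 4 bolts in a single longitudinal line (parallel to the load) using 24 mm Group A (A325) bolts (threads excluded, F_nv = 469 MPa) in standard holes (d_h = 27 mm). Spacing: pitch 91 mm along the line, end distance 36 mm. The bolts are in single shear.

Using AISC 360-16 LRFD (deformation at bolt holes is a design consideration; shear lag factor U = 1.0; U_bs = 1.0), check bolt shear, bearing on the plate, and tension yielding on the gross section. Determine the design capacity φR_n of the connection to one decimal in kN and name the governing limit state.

Bolt shear: A_b = π(24)²/4 = 452.39 mm². φR_n = 0.75 × 469 × 452.39 × 4 × 1 = 636.5 kN.
Bearing (16 mm plate, F_u = 450 MPa): end bolts L_c = 36 − 27/2 = 22.5, R_n = min(1.2×22.5×16×450, 2.4×24×16×450) = 194.4 kN/bolt; interior L_c = 91 − 27 = 64, R_n = 414.72 kN/bolt. φR_n = 0.75 × (1×194.4 + 3×414.72) = 1078.9 kN.
Tension yield (gross): A_g = 122×16 = 1952 mm². φR_n = 0.90 × 345 × 1952 = 606.1 kN.
Governing: min(636.5, 1078.9, 606.1) = 606.1 kN → gross-section yield.

606.1 kN (gross-section yield governs)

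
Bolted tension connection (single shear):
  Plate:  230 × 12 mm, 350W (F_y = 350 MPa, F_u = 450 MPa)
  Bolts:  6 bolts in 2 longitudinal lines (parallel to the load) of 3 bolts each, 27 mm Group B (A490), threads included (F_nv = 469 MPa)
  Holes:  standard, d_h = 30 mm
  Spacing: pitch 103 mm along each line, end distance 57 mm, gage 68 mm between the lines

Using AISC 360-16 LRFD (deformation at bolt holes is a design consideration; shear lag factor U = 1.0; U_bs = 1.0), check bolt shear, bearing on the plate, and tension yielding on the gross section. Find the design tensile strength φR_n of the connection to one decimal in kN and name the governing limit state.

869.4 kN (gross-section yield governs)

Bolt shear: A_b = π(27)²/4 = 572.56 mm². φR_n = 0.75 × 469 × 572.56 × 6 × 1 = 1208.4 kN.
Bearing (12 mm plate, F_u = 450 MPa): end bolts L_c = 57 − 30/2 = 42, R_n = min(1.2×42×12×450, 2.4×27×12×450) = 272.16 kN/bolt; interior L_c = 103 − 30 = 73, R_n = 349.92 kN/bolt. φR_n = 0.75 × (2×272.16 + 4×349.92) = 1458.0 kN.
Tension yield (gross): A_g = 230×12 = 2760 mm². φR_n = 0.90 × 350 × 2760 = 869.4 kN.
Governing: min(1208.4, 1458.0, 869.4) = 869.4 kN → gross-section yield.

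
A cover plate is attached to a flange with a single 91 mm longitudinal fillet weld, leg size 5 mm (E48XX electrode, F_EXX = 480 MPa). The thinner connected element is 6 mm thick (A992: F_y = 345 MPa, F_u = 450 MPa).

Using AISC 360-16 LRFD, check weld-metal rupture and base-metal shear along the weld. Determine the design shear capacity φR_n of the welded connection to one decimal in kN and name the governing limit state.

Weld metal: throat = 0.707×5 = 3.535 mm, L = 91 mm. φR_n = 0.75 × 0.6 × 480 × 3.535 × 91 = 69.5 kN.
Base metal shear (6 mm plate): yield φR_n = 1.0×0.6×345×6×91 = 113.0 kN; rupture φR_n = 0.75×0.6×450×6×91 = 110.6 kN; take 110.6 kN (rupture).
Governing: min(69.5, 110.6) = 69.5 kN → weld metal.

69.5 kN (weld metal governs)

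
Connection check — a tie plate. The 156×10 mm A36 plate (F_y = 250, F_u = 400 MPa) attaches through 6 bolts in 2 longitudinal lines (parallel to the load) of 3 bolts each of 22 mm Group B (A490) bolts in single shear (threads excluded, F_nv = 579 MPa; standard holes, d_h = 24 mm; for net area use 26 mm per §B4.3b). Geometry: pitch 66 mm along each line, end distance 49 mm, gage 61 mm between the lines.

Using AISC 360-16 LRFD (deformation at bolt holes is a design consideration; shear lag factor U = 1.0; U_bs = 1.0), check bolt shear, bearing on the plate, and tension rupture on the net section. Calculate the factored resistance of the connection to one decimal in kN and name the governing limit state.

Bolt shear: A_b = π(22)²/4 = 380.13 mm². φR_n = 0.75 × 579 × 380.13 × 6 × 1 = 990.4 kN.
Bearing (10 mm plate, F_u = 400 MPa): end bolts L_c = 49 − 24/2 = 37, R_n = min(1.2×37×10×400, 2.4×22×10×400) = 177.6 kN/bolt; interior L_c = 66 − 24 = 42, R_n = 201.6 kN/bolt. φR_n = 0.75 × (2×177.6 + 4×201.6) = 871.2 kN.
Tension rupture (net): A_n = (156 − 2×26)×10 = 1040 mm² (U = 1.0, A_e = A_n). φR_n = 0.75 × 400 × 1040 = 312.0 kN.
Governing: min(990.4, 871.2, 312.0) = 312.0 kN → net-section rupture.

312.0 kN (net-section rupture governs)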